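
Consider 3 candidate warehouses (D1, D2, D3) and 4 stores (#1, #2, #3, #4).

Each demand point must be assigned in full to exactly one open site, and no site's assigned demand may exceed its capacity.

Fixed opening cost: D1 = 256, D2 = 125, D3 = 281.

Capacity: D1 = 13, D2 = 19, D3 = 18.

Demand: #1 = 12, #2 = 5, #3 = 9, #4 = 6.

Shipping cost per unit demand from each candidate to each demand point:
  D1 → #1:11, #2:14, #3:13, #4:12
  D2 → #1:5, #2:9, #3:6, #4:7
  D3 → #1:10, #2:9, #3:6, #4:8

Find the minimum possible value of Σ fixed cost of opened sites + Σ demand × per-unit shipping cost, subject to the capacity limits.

Open {D2, D3}; cheapest assignment that respects the capacities:
  D2 (cap 19, load 18): #1, #4 — cost 12×5 + 6×7 = 102
  D3 (cap 18, load 14): #2, #3 — cost 5×9 + 9×6 = 99
  Shipping 201, fixed 406 → total 607.
  Any other capacity-feasible assignment to {D2, D3} ships for at least 201.
Compare {D1, D2, D3}: its best feasible assignment gives total 863.
Every other set of open sites that can feasibly serve all demand totals ≥ 863 even under its best assignment. Minimum: 607.

607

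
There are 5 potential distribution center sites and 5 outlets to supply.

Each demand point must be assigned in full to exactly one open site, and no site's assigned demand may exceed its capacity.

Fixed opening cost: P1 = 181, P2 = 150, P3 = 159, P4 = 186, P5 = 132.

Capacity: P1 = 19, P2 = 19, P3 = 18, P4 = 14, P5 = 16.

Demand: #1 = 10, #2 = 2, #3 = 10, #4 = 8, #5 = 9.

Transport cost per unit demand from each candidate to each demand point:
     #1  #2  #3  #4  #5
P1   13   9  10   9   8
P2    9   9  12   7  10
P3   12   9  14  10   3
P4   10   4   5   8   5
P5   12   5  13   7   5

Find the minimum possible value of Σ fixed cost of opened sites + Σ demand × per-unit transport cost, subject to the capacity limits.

Open {P2, P4, P5}; cheapest assignment that respects the capacities:
  P2 (cap 19, load 18): #1, #4 — cost 10×9 + 8×7 = 146
  P4 (cap 14, load 12): #2, #3 — cost 2×4 + 10×5 = 58
  P5 (cap 16, load 9): #5 — cost 9×5 = 45
  Shipping 249, fixed 468 → total 717.
  Any other capacity-feasible assignment to {P2, P4, P5} ships for at least 249.
Compare {P2, P3, P4}: its best feasible assignment gives total 726.
Compare {P2, P3, P5}: its best feasible assignment gives total 754.
Every other set of open sites that can feasibly serve all demand totals ≥ 726 even under its best assignment. Minimum: 717.

717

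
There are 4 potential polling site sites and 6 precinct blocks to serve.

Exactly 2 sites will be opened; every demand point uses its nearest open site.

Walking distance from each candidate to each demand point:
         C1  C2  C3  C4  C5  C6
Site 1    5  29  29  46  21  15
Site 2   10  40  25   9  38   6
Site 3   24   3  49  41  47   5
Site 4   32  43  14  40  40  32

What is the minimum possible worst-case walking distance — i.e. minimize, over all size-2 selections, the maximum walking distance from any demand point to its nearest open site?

29

Open {Site 1, Site 2}.
  Farthest demand point is C2 at walking distance 29 (to Site 1); all others are ≤ 29.
With {Site 2, Site 3} the worst case is 38.
With {Site 1, Site 4} the worst case is 40.
No size-2 selection achieves below 29.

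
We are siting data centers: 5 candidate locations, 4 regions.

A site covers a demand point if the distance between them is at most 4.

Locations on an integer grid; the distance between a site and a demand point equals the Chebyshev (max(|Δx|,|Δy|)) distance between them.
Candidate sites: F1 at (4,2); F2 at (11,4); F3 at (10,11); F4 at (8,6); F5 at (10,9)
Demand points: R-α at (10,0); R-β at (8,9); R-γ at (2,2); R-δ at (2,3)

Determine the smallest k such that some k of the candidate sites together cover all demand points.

Coverage sets (demand points within 4 of each site):
  F1: {R-γ, R-δ}
  F2: {R-α}
  F3: {R-β}
  F4: {R-β}
  F5: {R-β}
No 2 sites suffice: every size-2 union leaves at least one demand point uncovered.
But {F1, F2, F3} covers everything, so the minimum is 3.

3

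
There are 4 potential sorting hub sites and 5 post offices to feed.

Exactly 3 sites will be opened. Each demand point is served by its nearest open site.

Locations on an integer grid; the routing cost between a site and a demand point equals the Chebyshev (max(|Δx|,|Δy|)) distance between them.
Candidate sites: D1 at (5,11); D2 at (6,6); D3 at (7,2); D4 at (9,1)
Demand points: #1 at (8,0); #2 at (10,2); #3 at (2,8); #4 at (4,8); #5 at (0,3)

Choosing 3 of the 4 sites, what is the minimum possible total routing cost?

13

Open {D1, D2, D4}.
  #1→D4 1, #2→D4 1, #3→D1 3, #4→D2 2, #5→D2 6  ⇒ total 13.
Compare {D2, D3, D4}: total 14.
Compare {D1, D3, D4}: total 15.
No size-3 selection does better; minimum is 13.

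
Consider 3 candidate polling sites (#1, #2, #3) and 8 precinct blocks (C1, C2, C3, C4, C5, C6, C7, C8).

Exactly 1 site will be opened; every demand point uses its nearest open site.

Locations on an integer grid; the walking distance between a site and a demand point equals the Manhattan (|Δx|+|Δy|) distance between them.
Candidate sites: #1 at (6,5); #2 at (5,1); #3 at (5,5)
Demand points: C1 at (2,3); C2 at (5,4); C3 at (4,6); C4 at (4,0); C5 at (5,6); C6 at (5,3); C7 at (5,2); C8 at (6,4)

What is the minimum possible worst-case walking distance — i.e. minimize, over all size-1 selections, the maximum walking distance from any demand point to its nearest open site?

Open {#2}.
  Farthest demand point is C3 at walking distance 6 (to #2); all others are ≤ 6.
With {#3} the worst case is 6.
With {#1} the worst case is 7.
No size-1 selection achieves below 6.

6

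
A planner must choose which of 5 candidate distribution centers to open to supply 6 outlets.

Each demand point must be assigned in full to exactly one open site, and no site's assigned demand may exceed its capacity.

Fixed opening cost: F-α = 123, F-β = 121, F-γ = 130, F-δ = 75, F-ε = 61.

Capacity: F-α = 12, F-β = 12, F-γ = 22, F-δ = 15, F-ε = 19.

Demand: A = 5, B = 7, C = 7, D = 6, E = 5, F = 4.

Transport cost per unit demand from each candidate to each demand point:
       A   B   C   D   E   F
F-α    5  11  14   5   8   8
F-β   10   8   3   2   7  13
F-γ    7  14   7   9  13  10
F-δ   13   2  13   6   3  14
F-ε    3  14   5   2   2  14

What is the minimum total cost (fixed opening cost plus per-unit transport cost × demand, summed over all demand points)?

Open {F-β, F-δ, F-ε}; cheapest assignment that respects the capacities:
  F-β (cap 12, load 11): C, F — cost 7×3 + 4×13 = 73
  F-δ (cap 15, load 7): B — cost 7×2 = 14
  F-ε (cap 19, load 16): A, D, E — cost 5×3 + 6×2 + 5×2 = 37
  Shipping 124, fixed 257 → total 381.
  Any other capacity-feasible assignment to {F-β, F-δ, F-ε} ships for at least 124.
Compare {F-α, F-δ, F-ε}: its best feasible assignment gives total 382.
Compare {F-δ, F-ε}: its best feasible assignment gives total 391.
Every other set of open sites that can feasibly serve all demand totals ≥ 382 even under its best assignment. Minimum: 381.

381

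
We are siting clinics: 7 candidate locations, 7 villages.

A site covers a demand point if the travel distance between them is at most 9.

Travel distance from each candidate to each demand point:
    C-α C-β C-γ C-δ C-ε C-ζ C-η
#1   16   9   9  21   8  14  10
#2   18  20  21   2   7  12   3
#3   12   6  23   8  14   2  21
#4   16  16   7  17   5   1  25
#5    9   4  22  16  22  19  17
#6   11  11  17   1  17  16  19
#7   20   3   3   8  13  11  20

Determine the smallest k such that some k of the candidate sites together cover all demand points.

Coverage sets (demand points within 9 of each site):
  #1: {C-β, C-γ, C-ε}
  #2: {C-δ, C-ε, C-η}
  #3: {C-β, C-δ, C-ζ}
  #4: {C-γ, C-ε, C-ζ}
  #5: {C-α, C-β}
  #6: {C-δ}
  #7: {C-β, C-γ, C-δ}
No 2 sites suffice: every size-2 union leaves at least one demand point uncovered.
But {#2, #4, #5} covers everything, so the minimum is 3.

3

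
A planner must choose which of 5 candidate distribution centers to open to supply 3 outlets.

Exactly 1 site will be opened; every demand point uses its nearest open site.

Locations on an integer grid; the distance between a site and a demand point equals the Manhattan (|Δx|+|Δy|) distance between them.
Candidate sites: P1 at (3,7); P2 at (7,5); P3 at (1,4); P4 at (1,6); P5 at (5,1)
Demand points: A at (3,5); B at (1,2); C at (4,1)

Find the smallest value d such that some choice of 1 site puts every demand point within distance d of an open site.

6

Open {P3}.
  Farthest demand point is C at distance 6 (to P3); all others are ≤ 6.
With {P5} the worst case is 6.
With {P1} the worst case is 7.
No size-1 selection achieves below 6.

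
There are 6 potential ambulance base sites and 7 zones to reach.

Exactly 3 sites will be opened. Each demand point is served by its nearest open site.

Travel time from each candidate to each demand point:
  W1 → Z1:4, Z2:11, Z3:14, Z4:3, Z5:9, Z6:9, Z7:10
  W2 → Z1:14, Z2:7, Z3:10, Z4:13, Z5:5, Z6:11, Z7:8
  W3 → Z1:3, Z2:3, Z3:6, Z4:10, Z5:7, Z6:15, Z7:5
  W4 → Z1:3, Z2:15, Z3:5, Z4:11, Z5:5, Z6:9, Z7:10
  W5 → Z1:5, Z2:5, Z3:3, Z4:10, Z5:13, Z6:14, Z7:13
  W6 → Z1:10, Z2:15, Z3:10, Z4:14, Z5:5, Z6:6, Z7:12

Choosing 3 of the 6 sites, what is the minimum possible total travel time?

Open {W1, W3, W6}.
  Z1→W3 3, Z2→W3 3, Z3→W3 6, Z4→W1 3, Z5→W6 5, Z6→W6 6, Z7→W3 5  ⇒ total 31.
Compare {W1, W3, W4}: total 33.
Compare {W1, W3, W5}: total 33.
No size-3 selection does better; minimum is 31.

31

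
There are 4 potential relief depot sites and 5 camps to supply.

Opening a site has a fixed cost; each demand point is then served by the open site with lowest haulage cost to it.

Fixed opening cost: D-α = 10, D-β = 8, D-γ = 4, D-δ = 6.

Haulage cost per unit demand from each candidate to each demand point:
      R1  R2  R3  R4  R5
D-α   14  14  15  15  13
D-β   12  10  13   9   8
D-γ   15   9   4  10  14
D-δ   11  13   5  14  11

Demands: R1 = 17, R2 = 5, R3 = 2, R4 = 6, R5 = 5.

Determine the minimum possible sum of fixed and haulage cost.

Open {D-β, D-γ, D-δ}: assign each demand point to its cheapest open site.
  R1→D-δ 17×11=187, R2→D-γ 5×9=45, R3→D-γ 2×4=8, R4→D-β 6×9=54, R5→D-β 5×8=40
  haulage cost 334, fixed 18 → total 352.
Compare {D-β, D-δ}: haulage cost 341 + fixed 14 = 355.
Compare {D-α, D-β, D-γ, D-δ}: haulage cost 334 + fixed 28 = 362.
Compare {D-β, D-γ}: haulage cost 351 + fixed 12 = 363.
All other subsets cost ≥ 355. Minimum total cost: 352.

352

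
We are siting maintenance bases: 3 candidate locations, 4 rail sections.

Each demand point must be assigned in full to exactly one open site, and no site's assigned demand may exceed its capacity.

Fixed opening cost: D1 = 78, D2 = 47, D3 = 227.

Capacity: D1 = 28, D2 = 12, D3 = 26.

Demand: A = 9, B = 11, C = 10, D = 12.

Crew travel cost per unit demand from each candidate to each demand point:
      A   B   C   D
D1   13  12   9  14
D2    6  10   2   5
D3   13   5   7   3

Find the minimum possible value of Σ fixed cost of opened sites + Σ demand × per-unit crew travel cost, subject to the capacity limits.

580

Open {D1, D2, D3}; cheapest assignment that respects the capacities:
  D1 (cap 28, load 9): A — cost 9×13 = 117
  D2 (cap 12, load 10): C — cost 10×2 = 20
  D3 (cap 26, load 23): B, D — cost 11×5 + 12×3 = 91
  Shipping 228, fixed 352 → total 580.
  Any other capacity-feasible assignment to {D1, D2, D3} ships for at least 228.
Compare {D1, D3}: its best feasible assignment gives total 603.
Every other set of open sites that can feasibly serve all demand totals ≥ 603 even under its best assignment. Minimum: 580.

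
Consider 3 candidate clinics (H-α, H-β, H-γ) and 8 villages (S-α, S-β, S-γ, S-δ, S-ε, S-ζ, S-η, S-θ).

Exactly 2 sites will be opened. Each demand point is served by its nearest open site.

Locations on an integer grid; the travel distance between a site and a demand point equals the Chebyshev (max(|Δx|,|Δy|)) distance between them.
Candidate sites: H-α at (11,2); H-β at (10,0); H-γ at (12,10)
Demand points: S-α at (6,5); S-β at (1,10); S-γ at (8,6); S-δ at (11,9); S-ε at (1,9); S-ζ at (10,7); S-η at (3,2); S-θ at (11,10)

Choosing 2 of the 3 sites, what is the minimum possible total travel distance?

40

Open {H-β, H-γ}.
  S-α→H-β 5, S-β→H-β 10, S-γ→H-γ 4, S-δ→H-γ 1, S-ε→H-β 9, S-ζ→H-γ 3, S-η→H-β 7, S-θ→H-γ 1  ⇒ total 40.
Compare {H-α, H-γ}: total 42.
Compare {H-α, H-β}: total 55.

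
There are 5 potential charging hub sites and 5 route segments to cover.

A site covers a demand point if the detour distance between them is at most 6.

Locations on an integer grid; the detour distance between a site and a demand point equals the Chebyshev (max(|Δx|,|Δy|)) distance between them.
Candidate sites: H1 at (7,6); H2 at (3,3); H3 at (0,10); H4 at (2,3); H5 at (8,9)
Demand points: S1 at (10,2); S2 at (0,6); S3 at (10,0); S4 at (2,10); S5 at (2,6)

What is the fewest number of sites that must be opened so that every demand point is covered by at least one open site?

2

Coverage sets (demand points within 6 of each site):
  H1: {S1, S3, S4, S5}
  H2: {S2, S5}
  H3: {S2, S4, S5}
  H4: {S2, S5}
  H5: {S4, S5}
No single site covers all 5 demand points.
But {H1, H2} covers everything, so the minimum is 2.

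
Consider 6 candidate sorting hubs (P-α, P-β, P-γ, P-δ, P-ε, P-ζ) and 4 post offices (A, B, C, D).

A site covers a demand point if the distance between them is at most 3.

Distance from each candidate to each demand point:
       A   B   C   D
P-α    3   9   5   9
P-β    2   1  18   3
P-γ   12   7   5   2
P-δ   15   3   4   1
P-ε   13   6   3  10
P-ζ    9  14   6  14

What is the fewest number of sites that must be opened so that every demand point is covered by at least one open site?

2

Coverage sets (demand points within 3 of each site):
  P-α: {A}
  P-β: {A, B, D}
  P-γ: {D}
  P-δ: {B, D}
  P-ε: {C}
  P-ζ: {}
No single site covers all 4 demand points.
But {P-β, P-ε} covers everything, so the minimum is 2.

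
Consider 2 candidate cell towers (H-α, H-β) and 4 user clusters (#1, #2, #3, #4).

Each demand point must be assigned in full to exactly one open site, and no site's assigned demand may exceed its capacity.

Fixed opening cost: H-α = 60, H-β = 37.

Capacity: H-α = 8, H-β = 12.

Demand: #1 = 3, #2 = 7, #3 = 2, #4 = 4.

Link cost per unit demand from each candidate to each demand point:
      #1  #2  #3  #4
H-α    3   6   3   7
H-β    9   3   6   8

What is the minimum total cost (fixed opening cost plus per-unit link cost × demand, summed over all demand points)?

165

Open {H-α, H-β}; cheapest assignment that respects the capacities:
  H-α (cap 8, load 5): #1, #3 — cost 3×3 + 2×3 = 15
  H-β (cap 12, load 11): #2, #4 — cost 7×3 + 4×8 = 53
  Shipping 68, fixed 97 → total 165.
  Any other capacity-feasible assignment to {H-α, H-β} ships for at least 68.
Total demand is 16 and no other set of sites has combined capacity ≥ 16, so {H-α, H-β} is the only feasible choice of open sites. Minimum: 165.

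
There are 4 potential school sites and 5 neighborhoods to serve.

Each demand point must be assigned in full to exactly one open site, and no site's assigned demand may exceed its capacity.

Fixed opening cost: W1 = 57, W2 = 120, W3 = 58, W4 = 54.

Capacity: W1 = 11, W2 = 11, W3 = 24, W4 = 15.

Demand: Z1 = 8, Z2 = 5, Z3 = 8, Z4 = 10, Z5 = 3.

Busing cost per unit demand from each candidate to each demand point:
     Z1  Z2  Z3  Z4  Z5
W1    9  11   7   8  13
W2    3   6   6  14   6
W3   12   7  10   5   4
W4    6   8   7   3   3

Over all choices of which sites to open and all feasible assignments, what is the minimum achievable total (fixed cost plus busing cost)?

334

Open {W3, W4}; cheapest assignment that respects the capacities:
  W3 (cap 24, load 23): Z2, Z3, Z4 — cost 5×7 + 8×10 + 10×5 = 165
  W4 (cap 15, load 11): Z1, Z5 — cost 8×6 + 3×3 = 57
  Shipping 222, fixed 112 → total 334.
  Any other capacity-feasible assignment to {W3, W4} ships for at least 222.
Compare {W1, W3, W4}: its best feasible assignment gives total 367.
Compare {W2, W3}: its best feasible assignment gives total 385.
Every other set of open sites that can feasibly serve all demand totals ≥ 367 even under its best assignment. Minimum: 334.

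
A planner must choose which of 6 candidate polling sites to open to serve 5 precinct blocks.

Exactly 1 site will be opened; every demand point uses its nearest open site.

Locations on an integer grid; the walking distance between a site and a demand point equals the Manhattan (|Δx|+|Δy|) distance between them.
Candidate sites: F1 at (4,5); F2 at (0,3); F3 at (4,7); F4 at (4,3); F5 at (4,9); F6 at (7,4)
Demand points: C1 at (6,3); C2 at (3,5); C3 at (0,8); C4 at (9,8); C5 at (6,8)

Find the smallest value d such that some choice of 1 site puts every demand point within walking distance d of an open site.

Open {F3}.
  Farthest demand point is C1 at walking distance 6 (to F3); all others are ≤ 6.
With {F1} the worst case is 8.
With {F5} the worst case is 8.
No size-1 selection achieves below 6.

6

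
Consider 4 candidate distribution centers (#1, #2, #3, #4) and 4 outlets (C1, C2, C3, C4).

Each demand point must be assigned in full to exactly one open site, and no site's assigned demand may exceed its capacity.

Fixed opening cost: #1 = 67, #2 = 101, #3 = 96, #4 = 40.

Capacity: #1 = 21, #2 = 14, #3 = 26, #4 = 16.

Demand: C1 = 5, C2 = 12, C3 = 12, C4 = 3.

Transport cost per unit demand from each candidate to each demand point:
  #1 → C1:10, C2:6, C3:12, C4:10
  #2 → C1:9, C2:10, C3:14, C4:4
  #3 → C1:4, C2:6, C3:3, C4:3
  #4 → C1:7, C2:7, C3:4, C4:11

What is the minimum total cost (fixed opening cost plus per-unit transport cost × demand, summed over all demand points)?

Open {#3, #4}; cheapest assignment that respects the capacities:
  #3 (cap 26, load 20): C1, C2, C4 — cost 5×4 + 12×6 + 3×3 = 101
  #4 (cap 16, load 12): C3 — cost 12×4 = 48
  Shipping 149, fixed 136 → total 285.
  Any other capacity-feasible assignment to {#3, #4} ships for at least 149.
Compare {#1, #3}: its best feasible assignment gives total 300.
Compare {#1, #4}: its best feasible assignment gives total 307.
Every other set of open sites that can feasibly serve all demand totals ≥ 300 even under its best assignment. Minimum: 285.

285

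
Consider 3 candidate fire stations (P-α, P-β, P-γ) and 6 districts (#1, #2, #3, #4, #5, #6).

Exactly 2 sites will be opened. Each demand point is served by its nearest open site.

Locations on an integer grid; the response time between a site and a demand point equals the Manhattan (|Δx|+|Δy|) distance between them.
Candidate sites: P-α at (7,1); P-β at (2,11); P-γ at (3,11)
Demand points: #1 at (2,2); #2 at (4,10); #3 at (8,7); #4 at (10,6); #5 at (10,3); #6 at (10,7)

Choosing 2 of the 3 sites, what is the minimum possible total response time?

37

Open {P-α, P-γ}.
  #1→P-α 6, #2→P-γ 2, #3→P-α 7, #4→P-α 8, #5→P-α 5, #6→P-α 9  ⇒ total 37.
Compare {P-α, P-β}: total 38.
Compare {P-β, P-γ}: total 58.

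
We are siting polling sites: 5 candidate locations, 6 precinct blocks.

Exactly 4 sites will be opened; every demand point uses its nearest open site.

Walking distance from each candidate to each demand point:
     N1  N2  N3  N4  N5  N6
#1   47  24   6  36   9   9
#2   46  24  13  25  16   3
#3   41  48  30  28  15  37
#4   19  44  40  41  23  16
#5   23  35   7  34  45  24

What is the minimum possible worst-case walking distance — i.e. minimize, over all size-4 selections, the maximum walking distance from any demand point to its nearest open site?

Open {#1, #2, #3, #4}.
  Farthest demand point is N4 at walking distance 25 (to #2); all others are ≤ 25.
With {#1, #2, #3, #5} the worst case is 25.
With {#1, #2, #4, #5} the worst case is 25.
No size-4 selection achieves below 25.

25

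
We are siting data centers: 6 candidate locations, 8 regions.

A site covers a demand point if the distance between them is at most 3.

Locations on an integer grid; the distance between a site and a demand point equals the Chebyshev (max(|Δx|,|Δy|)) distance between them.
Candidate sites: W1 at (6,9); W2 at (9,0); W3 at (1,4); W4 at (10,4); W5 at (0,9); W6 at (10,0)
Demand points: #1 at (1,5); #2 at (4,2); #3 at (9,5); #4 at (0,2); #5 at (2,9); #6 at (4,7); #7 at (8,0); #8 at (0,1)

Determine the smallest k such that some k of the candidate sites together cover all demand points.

Coverage sets (demand points within 3 of each site):
  W1: {#6}
  W2: {#7}
  W3: {#1, #2, #4, #6, #8}
  W4: {#3}
  W5: {#5}
  W6: {#7}
No 3 sites suffice: every size-3 union leaves at least one demand point uncovered.
But {W2, W3, W4, W5} covers everything, so the minimum is 4.

4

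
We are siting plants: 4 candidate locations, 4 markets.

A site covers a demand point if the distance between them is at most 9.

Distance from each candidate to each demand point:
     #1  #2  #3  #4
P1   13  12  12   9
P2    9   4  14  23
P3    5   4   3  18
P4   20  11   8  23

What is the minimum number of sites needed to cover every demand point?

2

Coverage sets (demand points within 9 of each site):
  P1: {#4}
  P2: {#1, #2}
  P3: {#1, #2, #3}
  P4: {#3}
No single site covers all 4 demand points.
But {P1, P3} covers everything, so the minimum is 2.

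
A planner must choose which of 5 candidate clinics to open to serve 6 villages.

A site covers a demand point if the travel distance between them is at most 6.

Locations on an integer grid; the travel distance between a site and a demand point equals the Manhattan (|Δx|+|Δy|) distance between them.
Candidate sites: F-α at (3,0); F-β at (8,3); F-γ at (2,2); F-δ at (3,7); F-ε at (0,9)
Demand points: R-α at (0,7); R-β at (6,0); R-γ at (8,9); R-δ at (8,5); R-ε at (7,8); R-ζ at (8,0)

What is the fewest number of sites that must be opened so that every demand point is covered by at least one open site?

Coverage sets (demand points within 6 of each site):
  F-α: {R-β, R-ζ}
  F-β: {R-β, R-γ, R-δ, R-ε, R-ζ}
  F-γ: {R-β}
  F-δ: {R-α, R-ε}
  F-ε: {R-α}
No single site covers all 6 demand points.
But {F-β, F-δ} covers everything, so the minimum is 2.

2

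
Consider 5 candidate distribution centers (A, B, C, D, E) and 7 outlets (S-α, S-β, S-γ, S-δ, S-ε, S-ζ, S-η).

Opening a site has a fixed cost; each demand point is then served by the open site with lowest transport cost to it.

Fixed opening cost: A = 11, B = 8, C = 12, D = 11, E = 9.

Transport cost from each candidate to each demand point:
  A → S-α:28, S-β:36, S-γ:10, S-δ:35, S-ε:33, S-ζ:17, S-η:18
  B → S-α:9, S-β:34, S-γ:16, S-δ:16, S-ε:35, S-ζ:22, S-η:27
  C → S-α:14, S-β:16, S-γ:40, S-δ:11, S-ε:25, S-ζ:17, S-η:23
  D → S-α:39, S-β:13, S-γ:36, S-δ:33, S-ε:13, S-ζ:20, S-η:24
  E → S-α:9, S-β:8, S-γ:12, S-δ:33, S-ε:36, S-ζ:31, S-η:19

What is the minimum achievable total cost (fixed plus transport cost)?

121

Open {C, D, E}: assign each demand point to its cheapest open site.
  S-α→E 9, S-β→E 8, S-γ→E 12, S-δ→C 11, S-ε→D 13, S-ζ→C 17, S-η→E 19
  transport cost 89, fixed 32 → total 121.
Compare {C, E}: transport cost 101 + fixed 21 = 122.
Compare {B, D, E}: transport cost 97 + fixed 28 = 125.
Compare {A, B, D}: transport cost 96 + fixed 30 = 126.
All other subsets cost ≥ 122. Minimum total cost: 121.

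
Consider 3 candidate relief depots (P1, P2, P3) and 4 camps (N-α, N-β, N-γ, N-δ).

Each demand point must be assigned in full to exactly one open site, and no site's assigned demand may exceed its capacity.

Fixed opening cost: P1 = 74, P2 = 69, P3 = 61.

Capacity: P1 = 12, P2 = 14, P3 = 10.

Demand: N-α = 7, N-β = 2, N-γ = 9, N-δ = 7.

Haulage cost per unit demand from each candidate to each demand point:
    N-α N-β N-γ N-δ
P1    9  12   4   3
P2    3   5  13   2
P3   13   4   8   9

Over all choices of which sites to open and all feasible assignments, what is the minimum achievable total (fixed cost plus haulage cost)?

238

Open {P1, P2}; cheapest assignment that respects the capacities:
  P1 (cap 12, load 11): N-β, N-γ — cost 2×12 + 9×4 = 60
  P2 (cap 14, load 14): N-α, N-δ — cost 7×3 + 7×2 = 35
  Shipping 95, fixed 143 → total 238.
  Any other capacity-feasible assignment to {P1, P2} ships for at least 95.
Compare {P1, P2, P3}: its best feasible assignment gives total 283.
Every other set of open sites that can feasibly serve all demand totals ≥ 283 even under its best assignment. Minimum: 238.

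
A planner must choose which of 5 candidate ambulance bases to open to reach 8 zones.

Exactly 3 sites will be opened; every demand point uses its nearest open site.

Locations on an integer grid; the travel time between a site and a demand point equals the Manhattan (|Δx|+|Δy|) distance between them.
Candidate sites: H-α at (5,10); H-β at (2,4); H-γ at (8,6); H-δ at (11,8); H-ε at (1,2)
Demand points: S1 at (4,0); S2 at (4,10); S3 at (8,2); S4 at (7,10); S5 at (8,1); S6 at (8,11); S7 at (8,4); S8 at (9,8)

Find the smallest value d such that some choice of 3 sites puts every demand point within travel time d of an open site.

5

Open {H-α, H-γ, H-ε}.
  Farthest demand point is S1 at travel time 5 (to H-ε); all others are ≤ 5.
With {H-α, H-β, H-γ} the worst case is 6.
With {H-α, H-β, H-ε} the worst case is 8.
No size-3 selection achieves below 5.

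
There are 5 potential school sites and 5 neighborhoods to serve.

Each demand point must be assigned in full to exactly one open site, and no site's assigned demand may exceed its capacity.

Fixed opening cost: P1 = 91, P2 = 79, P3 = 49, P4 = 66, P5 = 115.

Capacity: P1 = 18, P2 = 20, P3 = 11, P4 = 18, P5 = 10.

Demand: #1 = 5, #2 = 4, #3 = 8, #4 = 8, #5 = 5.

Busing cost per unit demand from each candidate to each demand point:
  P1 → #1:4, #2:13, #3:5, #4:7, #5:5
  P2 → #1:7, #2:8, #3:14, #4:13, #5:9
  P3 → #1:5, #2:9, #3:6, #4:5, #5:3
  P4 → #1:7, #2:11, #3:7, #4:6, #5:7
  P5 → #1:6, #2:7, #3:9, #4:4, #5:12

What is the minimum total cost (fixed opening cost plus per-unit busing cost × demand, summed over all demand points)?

334

Open {P1, P4}; cheapest assignment that respects the capacities:
  P1 (cap 18, load 18): #1, #3, #5 — cost 5×4 + 8×5 + 5×5 = 85
  P4 (cap 18, load 12): #2, #4 — cost 4×11 + 8×6 = 92
  Shipping 177, fixed 157 → total 334.
  Any other capacity-feasible assignment to {P1, P4} ships for at least 177.
Compare {P2, P4}: its best feasible assignment gives total 361.
Compare {P1, P3, P4}: its best feasible assignment gives total 365.
Every other set of open sites that can feasibly serve all demand totals ≥ 361 even under its best assignment. Minimum: 334.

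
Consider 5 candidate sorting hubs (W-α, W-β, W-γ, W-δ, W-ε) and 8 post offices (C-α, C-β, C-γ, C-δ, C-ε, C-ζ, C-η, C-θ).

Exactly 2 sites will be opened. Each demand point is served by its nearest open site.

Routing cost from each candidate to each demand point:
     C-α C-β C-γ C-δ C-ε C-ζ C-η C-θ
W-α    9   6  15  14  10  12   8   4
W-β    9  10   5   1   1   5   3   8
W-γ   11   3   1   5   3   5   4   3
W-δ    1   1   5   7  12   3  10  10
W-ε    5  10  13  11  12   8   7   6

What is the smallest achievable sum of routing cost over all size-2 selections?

21

Open {W-γ, W-δ}.
  C-α→W-δ 1, C-β→W-δ 1, C-γ→W-γ 1, C-δ→W-γ 5, C-ε→W-γ 3, C-ζ→W-δ 3, C-η→W-γ 4, C-θ→W-γ 3  ⇒ total 21.
Compare {W-β, W-δ}: total 23.
Compare {W-β, W-γ}: total 26.
No size-2 selection does better; minimum is 21.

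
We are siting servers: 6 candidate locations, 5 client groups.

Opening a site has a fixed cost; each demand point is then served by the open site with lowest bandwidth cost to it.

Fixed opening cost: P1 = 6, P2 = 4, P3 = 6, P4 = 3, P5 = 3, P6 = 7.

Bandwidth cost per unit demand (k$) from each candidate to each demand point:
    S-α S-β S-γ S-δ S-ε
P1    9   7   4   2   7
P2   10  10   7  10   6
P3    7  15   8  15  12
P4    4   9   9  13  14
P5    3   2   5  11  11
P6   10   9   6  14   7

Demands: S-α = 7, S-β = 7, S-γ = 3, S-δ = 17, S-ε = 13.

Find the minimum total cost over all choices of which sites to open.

172

Open {P1, P2, P5}: assign each demand point to its cheapest open site.
  S-α→P5 7×3=21, S-β→P5 7×2=14, S-γ→P1 3×4=12, S-δ→P1 17×2=34, S-ε→P2 13×6=78
  bandwidth cost 159, fixed 13 → total 172.
Compare {P1, P2, P4, P5}: bandwidth cost 159 + fixed 16 = 175.
Compare {P1, P2, P3, P5}: bandwidth cost 159 + fixed 19 = 178.
Compare {P1, P2, P5, P6}: bandwidth cost 159 + fixed 20 = 179.
All other subsets cost ≥ 175. Minimum total cost: 172.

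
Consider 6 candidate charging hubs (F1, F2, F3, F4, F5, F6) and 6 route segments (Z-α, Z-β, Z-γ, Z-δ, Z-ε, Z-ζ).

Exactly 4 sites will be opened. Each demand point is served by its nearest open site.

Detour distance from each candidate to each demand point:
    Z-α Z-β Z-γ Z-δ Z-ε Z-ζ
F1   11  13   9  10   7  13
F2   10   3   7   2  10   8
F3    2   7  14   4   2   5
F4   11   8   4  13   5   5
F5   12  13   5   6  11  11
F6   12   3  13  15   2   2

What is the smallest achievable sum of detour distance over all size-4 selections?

15

Open {F2, F3, F4, F6}.
  Z-α→F3 2, Z-β→F2 3, Z-γ→F4 4, Z-δ→F2 2, Z-ε→F3 2, Z-ζ→F6 2  ⇒ total 15.
Compare {F2, F3, F5, F6}: total 16.
Compare {F1, F3, F4, F6}: total 17.
No size-4 selection does better; minimum is 15.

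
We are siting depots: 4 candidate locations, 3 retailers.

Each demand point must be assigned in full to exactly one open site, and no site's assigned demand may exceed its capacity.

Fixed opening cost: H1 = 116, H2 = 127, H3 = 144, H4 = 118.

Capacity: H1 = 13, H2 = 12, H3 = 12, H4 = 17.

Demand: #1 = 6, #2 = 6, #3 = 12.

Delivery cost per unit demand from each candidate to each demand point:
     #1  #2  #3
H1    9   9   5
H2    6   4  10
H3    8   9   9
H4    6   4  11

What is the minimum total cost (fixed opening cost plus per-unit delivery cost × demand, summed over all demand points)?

Open {H1, H4}; cheapest assignment that respects the capacities:
  H1 (cap 13, load 12): #3 — cost 12×5 = 60
  H4 (cap 17, load 12): #1, #2 — cost 6×6 + 6×4 = 60
  Shipping 120, fixed 234 → total 354.
  Any other capacity-feasible assignment to {H1, H4} ships for at least 120.
Compare {H1, H2}: its best feasible assignment gives total 363.
Compare {H1, H3}: its best feasible assignment gives total 422.
Every other set of open sites that can feasibly serve all demand totals ≥ 363 even under its best assignment. Minimum: 354.

354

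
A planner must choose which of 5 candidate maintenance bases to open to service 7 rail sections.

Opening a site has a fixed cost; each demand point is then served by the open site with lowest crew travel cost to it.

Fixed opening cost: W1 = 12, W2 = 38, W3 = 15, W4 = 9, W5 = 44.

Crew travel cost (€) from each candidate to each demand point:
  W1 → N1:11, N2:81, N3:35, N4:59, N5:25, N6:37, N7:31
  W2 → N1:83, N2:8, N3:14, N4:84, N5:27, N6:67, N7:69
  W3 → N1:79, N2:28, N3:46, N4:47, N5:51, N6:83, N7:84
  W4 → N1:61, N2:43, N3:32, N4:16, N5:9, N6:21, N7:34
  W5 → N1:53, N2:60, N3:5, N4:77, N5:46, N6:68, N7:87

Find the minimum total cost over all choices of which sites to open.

Open {W1, W2, W4}: assign each demand point to its cheapest open site.
  N1→W1 11, N2→W2 8, N3→W2 14, N4→W4 16, N5→W4 9, N6→W4 21, N7→W1 31
  crew travel cost 110, fixed 59 → total 169.
Compare {W1, W4}: crew travel cost 163 + fixed 21 = 184.
Compare {W1, W3, W4}: crew travel cost 148 + fixed 36 = 184.
Compare {W1, W2, W3, W4}: crew travel cost 110 + fixed 74 = 184.
All other subsets cost ≥ 184. Minimum total cost: 169.

169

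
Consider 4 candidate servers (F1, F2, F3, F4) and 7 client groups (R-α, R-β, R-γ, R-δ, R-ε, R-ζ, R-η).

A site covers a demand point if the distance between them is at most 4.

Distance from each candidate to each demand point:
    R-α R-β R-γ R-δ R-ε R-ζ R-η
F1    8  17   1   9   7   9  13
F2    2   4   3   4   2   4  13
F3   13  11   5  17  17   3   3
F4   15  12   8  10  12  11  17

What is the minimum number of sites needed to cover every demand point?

2

Coverage sets (demand points within 4 of each site):
  F1: {R-γ}
  F2: {R-α, R-β, R-γ, R-δ, R-ε, R-ζ}
  F3: {R-ζ, R-η}
  F4: {}
No single site covers all 7 demand points.
But {F2, F3} covers everything, so the minimum is 2.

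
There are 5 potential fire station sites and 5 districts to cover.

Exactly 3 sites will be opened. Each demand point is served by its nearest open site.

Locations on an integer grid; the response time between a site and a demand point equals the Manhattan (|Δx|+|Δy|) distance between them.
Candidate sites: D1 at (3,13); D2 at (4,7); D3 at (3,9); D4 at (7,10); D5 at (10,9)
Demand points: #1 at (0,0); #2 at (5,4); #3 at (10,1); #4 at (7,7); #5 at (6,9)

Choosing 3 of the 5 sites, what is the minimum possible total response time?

28

Open {D2, D4, D5}.
  #1→D2 11, #2→D2 4, #3→D5 8, #4→D2 3, #5→D4 2  ⇒ total 28.
Compare {D2, D3, D5}: total 29.
Compare {D1, D2, D5}: total 30.
No size-3 selection does better; minimum is 28.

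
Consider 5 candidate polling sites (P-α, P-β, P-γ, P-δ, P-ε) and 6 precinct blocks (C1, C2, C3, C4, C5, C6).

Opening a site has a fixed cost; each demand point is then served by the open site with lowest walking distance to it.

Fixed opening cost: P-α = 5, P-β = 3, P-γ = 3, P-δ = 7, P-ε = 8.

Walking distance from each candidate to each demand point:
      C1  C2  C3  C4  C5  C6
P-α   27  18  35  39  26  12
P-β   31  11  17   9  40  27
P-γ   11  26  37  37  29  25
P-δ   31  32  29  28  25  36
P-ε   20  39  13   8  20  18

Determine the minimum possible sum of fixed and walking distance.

94

Open {P-α, P-β, P-γ, P-ε}: assign each demand point to its cheapest open site.
  C1→P-γ 11, C2→P-β 11, C3→P-ε 13, C4→P-ε 8, C5→P-ε 20, C6→P-α 12
  walking distance 75, fixed 19 → total 94.
Compare {P-β, P-γ, P-ε}: walking distance 81 + fixed 14 = 95.
Compare {P-α, P-β, P-γ}: walking distance 86 + fixed 11 = 97.
Compare {P-α, P-γ, P-ε}: walking distance 82 + fixed 16 = 98.
All other subsets cost ≥ 95. Minimum total cost: 94.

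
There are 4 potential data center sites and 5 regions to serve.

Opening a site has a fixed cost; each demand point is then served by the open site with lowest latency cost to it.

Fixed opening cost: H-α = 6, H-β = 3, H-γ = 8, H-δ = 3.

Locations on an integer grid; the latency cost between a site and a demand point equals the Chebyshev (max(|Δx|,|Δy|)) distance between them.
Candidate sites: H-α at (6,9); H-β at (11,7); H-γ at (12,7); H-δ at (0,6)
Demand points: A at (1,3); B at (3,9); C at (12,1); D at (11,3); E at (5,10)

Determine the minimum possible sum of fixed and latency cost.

27

Open {H-β, H-δ}: assign each demand point to its cheapest open site.
  A→H-δ 3, B→H-δ 3, C→H-β 6, D→H-β 4, E→H-δ 5
  latency cost 21, fixed 6 → total 27.
Compare {H-α, H-β}: latency cost 20 + fixed 9 = 29.
Compare {H-α, H-β, H-δ}: latency cost 17 + fixed 12 = 29.
Compare {H-α}: latency cost 24 + fixed 6 = 30.
All other subsets cost ≥ 29. Minimum total cost: 27.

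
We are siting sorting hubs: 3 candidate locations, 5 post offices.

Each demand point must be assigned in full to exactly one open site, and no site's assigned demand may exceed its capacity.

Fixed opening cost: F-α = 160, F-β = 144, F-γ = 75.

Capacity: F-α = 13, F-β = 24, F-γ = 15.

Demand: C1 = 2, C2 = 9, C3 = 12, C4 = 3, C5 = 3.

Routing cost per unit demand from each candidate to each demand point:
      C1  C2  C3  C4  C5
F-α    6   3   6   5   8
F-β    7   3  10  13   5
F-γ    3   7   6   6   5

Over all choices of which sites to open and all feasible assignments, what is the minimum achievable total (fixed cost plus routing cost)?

365

Open {F-β, F-γ}; cheapest assignment that respects the capacities:
  F-β (cap 24, load 14): C1, C2, C5 — cost 2×7 + 9×3 + 3×5 = 56
  F-γ (cap 15, load 15): C3, C4 — cost 12×6 + 3×6 = 90
  Shipping 146, fixed 219 → total 365.
  Any other capacity-feasible assignment to {F-β, F-γ} ships for at least 146.
Compare {F-α, F-β}: its best feasible assignment gives total 471.
Compare {F-α, F-β, F-γ}: its best feasible assignment gives total 514.
Every other set of open sites that can feasibly serve all demand totals ≥ 471 even under its best assignment. Minimum: 365.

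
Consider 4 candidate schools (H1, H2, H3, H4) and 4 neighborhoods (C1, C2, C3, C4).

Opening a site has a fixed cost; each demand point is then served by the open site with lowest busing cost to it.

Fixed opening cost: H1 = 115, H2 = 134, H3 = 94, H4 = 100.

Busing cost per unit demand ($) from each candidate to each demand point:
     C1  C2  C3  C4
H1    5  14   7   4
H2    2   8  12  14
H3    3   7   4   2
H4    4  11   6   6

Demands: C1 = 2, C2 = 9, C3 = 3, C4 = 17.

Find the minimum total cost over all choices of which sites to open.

209

Open {H3}: assign each demand point to its cheapest open site.
  C1→H3 2×3=6, C2→H3 9×7=63, C3→H3 3×4=12, C4→H3 17×2=34
  busing cost 115, fixed 94 → total 209.
Compare {H3, H4}: busing cost 115 + fixed 194 = 309.
Compare {H1, H3}: busing cost 115 + fixed 209 = 324.
Compare {H4}: busing cost 227 + fixed 100 = 327.
All other subsets cost ≥ 309. Minimum total cost: 209.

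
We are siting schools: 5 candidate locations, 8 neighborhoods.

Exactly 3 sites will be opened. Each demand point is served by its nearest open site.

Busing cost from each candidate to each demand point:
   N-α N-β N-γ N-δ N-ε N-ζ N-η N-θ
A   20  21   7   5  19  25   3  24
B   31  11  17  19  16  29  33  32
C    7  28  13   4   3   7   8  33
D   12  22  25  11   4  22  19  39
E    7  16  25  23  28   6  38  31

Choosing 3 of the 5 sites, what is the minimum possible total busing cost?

Open {A, B, C}.
  N-α→C 7, N-β→B 11, N-γ→A 7, N-δ→C 4, N-ε→C 3, N-ζ→C 7, N-η→A 3, N-θ→A 24  ⇒ total 66.
Compare {A, C, E}: total 70.
Compare {A, D, E}: total 72.
No size-3 selection does better; minimum is 66.

66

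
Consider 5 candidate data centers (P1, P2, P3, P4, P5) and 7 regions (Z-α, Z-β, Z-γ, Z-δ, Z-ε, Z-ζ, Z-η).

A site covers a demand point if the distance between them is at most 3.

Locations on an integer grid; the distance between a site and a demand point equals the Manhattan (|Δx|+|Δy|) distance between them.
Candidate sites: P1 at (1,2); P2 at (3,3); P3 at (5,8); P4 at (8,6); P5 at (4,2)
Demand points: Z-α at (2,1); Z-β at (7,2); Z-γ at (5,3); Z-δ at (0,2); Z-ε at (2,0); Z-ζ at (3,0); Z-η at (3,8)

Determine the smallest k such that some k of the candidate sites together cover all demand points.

Coverage sets (demand points within 3 of each site):
  P1: {Z-α, Z-δ, Z-ε}
  P2: {Z-α, Z-γ, Z-ζ}
  P3: {Z-η}
  P4: {}
  P5: {Z-α, Z-β, Z-γ, Z-ζ}
No 2 sites suffice: every size-2 union leaves at least one demand point uncovered.
But {P1, P3, P5} covers everything, so the minimum is 3.

3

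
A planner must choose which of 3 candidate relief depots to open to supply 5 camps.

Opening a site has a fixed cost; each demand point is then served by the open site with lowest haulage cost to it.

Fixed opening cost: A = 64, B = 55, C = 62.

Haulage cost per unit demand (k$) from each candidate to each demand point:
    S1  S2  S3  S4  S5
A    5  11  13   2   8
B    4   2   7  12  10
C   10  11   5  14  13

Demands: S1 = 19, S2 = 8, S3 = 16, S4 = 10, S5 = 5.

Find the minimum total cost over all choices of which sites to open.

Open {A, B}: assign each demand point to its cheapest open site.
  S1→B 19×4=76, S2→B 8×2=16, S3→B 16×7=112, S4→A 10×2=20, S5→A 5×8=40
  haulage cost 264, fixed 119 → total 383.
Compare {A, B, C}: haulage cost 232 + fixed 181 = 413.
Compare {B}: haulage cost 374 + fixed 55 = 429.
Compare {A, C}: haulage cost 323 + fixed 126 = 449.
All other subsets cost ≥ 413. Minimum total cost: 383.

383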